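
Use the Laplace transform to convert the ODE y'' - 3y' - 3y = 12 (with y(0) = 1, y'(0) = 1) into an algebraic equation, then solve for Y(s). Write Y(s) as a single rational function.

Y(s) = (s^2 - 2*s + 12)/(s^3 - 3*s^2 - 3*s)

Take the Laplace transform of both sides.
The derivative rules (L{y''} = s^2 Y - s·y(0) - y'(0) and L{y'} = sY - y(0), with y(0) = 1, y'(0) = 1) turn the left side into (s^2 - 3*s - 3)Y - (s - 2).
The right side is L{12} = 12/s.
So (s^2 - 3*s - 3)Y = 12/s + (s - 2).
Isolate Y and clear denominators.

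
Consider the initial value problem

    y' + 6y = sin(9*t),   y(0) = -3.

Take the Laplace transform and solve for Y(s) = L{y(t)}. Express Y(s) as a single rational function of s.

Laplace-transform each side.
The derivative rules (L{y'} = sY - y(0) = sY - (-3)) turn the left side into (s + 6)Y - (-3).
The right side is L{sin(9*t)} = 9/(s^2 + 81).
So (s + 6)Y = 9/(s^2 + 81) + (-3).
Divide through and combine into a single rational function.

Y(s) = (-3*s^2 - 234)/(s^3 + 6*s^2 + 81*s + 486)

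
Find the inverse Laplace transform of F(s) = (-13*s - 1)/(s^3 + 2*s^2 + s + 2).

-3*sin(t) - 5*cos(t) + 5*exp(-2*t)

Factor the denominator: s^3 + 2*s^2 + s + 2 = (s + 2)*(s^2 + 1).
Partial fraction decomposition gives [5/(s + 2)] + [-5*s/(s^2 + 1)] + [-3/(s^2 + 1)].
Invert each term: 5/(s + 2) ↔ 5e^(-2t); -5·s/(s^2 + 1) ↔ -5cos(t); -3·1/(s^2 + 1) ↔ -3sin(t).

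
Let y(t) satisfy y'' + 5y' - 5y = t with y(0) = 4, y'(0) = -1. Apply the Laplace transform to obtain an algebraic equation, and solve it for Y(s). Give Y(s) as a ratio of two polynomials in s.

Y(s) = (4*s^3 + 19*s^2 + 1)/(s^4 + 5*s^3 - 5*s^2)

Transform both sides with L{·}.
With L{y''} = s^2 Y - s·y(0) - y'(0) and L{y'} = sY - y(0), with y(0) = 4, y'(0) = -1: the LHS transforms to (s^2 + 5*s - 5)Y - (4*s + 19).
The right side is L{t} = s^(-2).
So (s^2 + 5*s - 5)Y = s^(-2) + (4*s + 19).
Divide through and combine into a single rational function.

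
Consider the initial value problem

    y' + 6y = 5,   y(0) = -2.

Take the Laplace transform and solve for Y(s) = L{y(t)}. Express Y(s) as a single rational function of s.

Laplace-transform each side.
Using L{y'} = sY - y(0) = sY - (-2), the left side becomes (s + 6)Y - (-2).
The right side is L{5} = 5/s.
So (s + 6)Y = 5/s + (-2).
Divide through and combine into a single rational function.

Y(s) = (-2*s + 5)/(s^2 + 6*s)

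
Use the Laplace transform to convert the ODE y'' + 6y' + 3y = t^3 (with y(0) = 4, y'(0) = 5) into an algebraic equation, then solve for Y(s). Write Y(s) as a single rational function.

Y(s) = (4*s^5 + 29*s^4 + 6)/(s^6 + 6*s^5 + 3*s^4)

Laplace-transform each side.
With L{y''} = s^2 Y - s·y(0) - y'(0) and L{y'} = sY - y(0), with y(0) = 4, y'(0) = 5: the LHS transforms to (s^2 + 6*s + 3)Y - (4*s + 29).
The right side is L{t^3} = 6/s^4.
So (s^2 + 6*s + 3)Y = 6/s^4 + (4*s + 29).
Isolate Y and clear denominators.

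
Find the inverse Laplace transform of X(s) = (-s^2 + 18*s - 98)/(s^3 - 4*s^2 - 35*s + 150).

-3*t*exp(5*t) + exp(5*t) - 2*exp(-6*t)

Factor the denominator: s^3 - 4*s^2 - 35*s + 150 = (s - 5)^2*(s + 6).
Partial fraction decomposition gives [1/(s - 5)] + [-3/(s - 5)^2] + [-2/(s + 6)].
Invert each term: 1/(s - 5) ↔ e^(5t); -3/(s - 5)^2 ↔ -3t·e^(5t); -2/(s + 6) ↔ -2e^(-6t).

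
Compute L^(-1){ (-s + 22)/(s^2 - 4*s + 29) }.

Complete the square in the denominator: s^2 - 4*s + 29 = (s - 2)^2 + 5^2.
Split the numerator to match: -s + 22 = -1·(s - 2) + 4·5.
Invert each term: -1·(s - 2)/((s - 2)^2 + 25) ↔ -e^(2t)cos(5t); 4·5/((s - 2)^2 + 25) ↔ 4e^(2t)sin(5t).

4*exp(2*t)*sin(5*t) - exp(2*t)*cos(5*t)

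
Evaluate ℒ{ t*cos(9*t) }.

L{cos(9t)} = s/(s^2 + 81).
Then apply L{t·g(t)} = -d/ds[G(s)] with G(s) = s/(s^2 + 81):
differentiating 1 time and applying the sign gives (s - 9)*(s + 9)/(s^2 + 81)^2.

(s - 9)*(s + 9)/(s^2 + 81)^2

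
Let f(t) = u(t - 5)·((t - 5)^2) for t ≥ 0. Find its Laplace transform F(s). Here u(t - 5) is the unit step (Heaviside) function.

By the second shifting theorem, L{u(t - c)·g(t - c)} = e^(-cs)·G(s) with c = 5 and G(s) = L{g(t)}.
L{t^2} = 2!/s^3 = 2/s^3.

F(s) = 2*exp(-5*s)/s^3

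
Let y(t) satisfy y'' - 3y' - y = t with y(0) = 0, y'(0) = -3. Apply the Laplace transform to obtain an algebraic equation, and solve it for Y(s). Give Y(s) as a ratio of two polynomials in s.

Transform both sides with L{·}.
The derivative rules (L{y''} = s^2 Y - s·y(0) - y'(0) and L{y'} = sY - y(0), with y(0) = 0, y'(0) = -3) turn the left side into (s^2 - 3*s - 1)Y - (-3).
The right side is L{t} = s^(-2).
So (s^2 - 3*s - 1)Y = s^(-2) + (-3).
Isolate Y and clear denominators.

Y(s) = (-3*s^2 + 1)/(s^4 - 3*s^3 - s^2)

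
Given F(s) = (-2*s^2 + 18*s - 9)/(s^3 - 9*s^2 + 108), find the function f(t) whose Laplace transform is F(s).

Factor the denominator: s^3 - 9*s^2 + 108 = (s - 6)^2*(s + 3).
Partial fraction decomposition gives [-1/(s - 6)] + [3/(s - 6)^2] + [-1/(s + 3)].
Invert each term: -1/(s - 6) ↔ -e^(6t); 3/(s - 6)^2 ↔ 3t·e^(6t); -1/(s + 3) ↔ -e^(-3t).

f(t) = 3*t*exp(6*t) - exp(6*t) - exp(-3*t)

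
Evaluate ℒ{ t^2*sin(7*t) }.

14*(3*s^2 - 49)/(s^2 + 49)^3

L{sin(7t)} = 7/(s^2 + 49).
Then apply L{t^2·g(t)} = (-1)^2 d^2/ds^2[G(s)] with G(s) = 7/(s^2 + 49):
differentiating 2 times and applying the sign gives 14*(3*s^2 - 49)/(s^2 + 49)^3.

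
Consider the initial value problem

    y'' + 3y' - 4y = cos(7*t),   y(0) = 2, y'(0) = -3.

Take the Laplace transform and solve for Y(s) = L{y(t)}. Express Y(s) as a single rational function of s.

Y(s) = (2*s^3 + 3*s^2 + 99*s + 147)/(s^4 + 3*s^3 + 45*s^2 + 147*s - 196)

Apply the Laplace transform to the equation.
The derivative rules (L{y''} = s^2 Y - s·y(0) - y'(0) and L{y'} = sY - y(0), with y(0) = 2, y'(0) = -3) turn the left side into (s^2 + 3*s - 4)Y - (2*s + 3).
The right side is L{cos(7*t)} = s/(s^2 + 49).
So (s^2 + 3*s - 4)Y = s/(s^2 + 49) + (2*s + 3).
Solve for Y(s) and write it as one ratio of polynomials.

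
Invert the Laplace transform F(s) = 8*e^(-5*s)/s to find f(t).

The factor e^(-5s) signals a time shift by c = 5 (second shifting theorem).
L{8} = 8/s, so L^-1{8/s} = 8.
Hence the inverse is u(t - 5) times that function evaluated at t - 5.

f(t) = Heaviside(t - 5)*(8)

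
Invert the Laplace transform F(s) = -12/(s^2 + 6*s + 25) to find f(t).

Rewrite the denominator: s^2 + 6*s + 25 = (s + 3)^2 + 16.
The form in (s + 3) signals a first-shifting-theorem factor e^(-3t).
Since L{sin(4t)} = 4/(s^2 + 16), the inverse is exp(-3*t)*sin(4*t), scaled by -3.

f(t) = -3*exp(-3*t)*sin(4*t)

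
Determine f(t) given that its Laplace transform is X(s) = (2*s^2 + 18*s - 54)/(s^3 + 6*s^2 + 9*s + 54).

f(t) = -2*sin(3*t) + 4*cos(3*t) - 2*exp(-6*t)

Factor the denominator: s^3 + 6*s^2 + 9*s + 54 = (s + 6)*(s^2 + 9).
Partial fraction decomposition gives [-2/(s + 6)] + [4*s/(s^2 + 9)] + [-6/(s^2 + 9)].
Invert each term: -2/(s + 6) ↔ -2e^(-6t); 4·s/(s^2 + 9) ↔ 4cos(3t); -2·3/(s^2 + 9) ↔ -2sin(3t).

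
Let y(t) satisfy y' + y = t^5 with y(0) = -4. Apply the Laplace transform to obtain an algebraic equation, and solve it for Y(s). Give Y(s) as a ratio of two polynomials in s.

Y(s) = (-4*s^6 + 120)/(s^7 + s^6)

Transform both sides with L{·}.
Using L{y'} = sY - y(0) = sY - (-4), the left side becomes (s + 1)Y - (-4).
The right side is L{t^5} = 120/s^6.
So (s + 1)Y = 120/s^6 + (-4).
Isolate Y and clear denominators.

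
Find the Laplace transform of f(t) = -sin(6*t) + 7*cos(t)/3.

7*s/(3*(s^2 + 1)) - 6/(s^2 + 36)

The transform is linear, so treat each term independently.
(-1)·[L{sin(6t)} = 6/(s^2 + 36)]; (7/3)·[L{cos(t)} = s/(s^2 + 1)].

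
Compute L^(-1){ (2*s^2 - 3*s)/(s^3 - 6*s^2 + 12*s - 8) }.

Factor the denominator: s^3 - 6*s^2 + 12*s - 8 = (s - 2)^3.
Partial fraction decomposition gives [2/(s - 2)] + [5/(s - 2)^2] + [2/(s - 2)^3].
Invert each term: 2/(s - 2) ↔ 2e^(2t); 5/(s - 2)^2 ↔ 5t·e^(2t); 2/(s - 2)^3 ↔ (1)t^2·e^(2t).

t^2*exp(2*t) + 5*t*exp(2*t) + 2*exp(2*t)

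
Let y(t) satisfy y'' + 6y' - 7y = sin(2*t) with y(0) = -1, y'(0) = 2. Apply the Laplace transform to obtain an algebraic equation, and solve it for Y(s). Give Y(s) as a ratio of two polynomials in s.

Y(s) = (-s^3 - 4*s^2 - 4*s - 14)/(s^4 + 6*s^3 - 3*s^2 + 24*s - 28)

Transform both sides with L{·}.
Using L{y''} = s^2 Y - s·y(0) - y'(0) and L{y'} = sY - y(0), with y(0) = -1, y'(0) = 2, the left side becomes (s^2 + 6*s - 7)Y - (-s - 4).
The right side is L{sin(2*t)} = 2/(s^2 + 4).
So (s^2 + 6*s - 7)Y = 2/(s^2 + 4) + (-s - 4).
Solve for Y(s) and write it as one ratio of polynomials.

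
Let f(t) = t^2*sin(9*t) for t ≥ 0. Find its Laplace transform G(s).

G(s) = 54*(s^2 - 27)/(s^2 + 81)^3

L{sin(9t)} = 9/(s^2 + 81).
Then apply L{t^2·g(t)} = (-1)^2 d^2/ds^2[H(s)] with H(s) = 9/(s^2 + 81):
differentiating 2 times and applying the sign gives 54*(s^2 - 27)/(s^2 + 81)^3.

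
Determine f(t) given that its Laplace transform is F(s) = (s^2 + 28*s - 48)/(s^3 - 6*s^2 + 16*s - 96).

Factor the denominator: s^3 - 6*s^2 + 16*s - 96 = (s - 6)*(s^2 + 16).
Partial fraction decomposition gives [3/(s - 6)] + [-2*s/(s^2 + 16)] + [16/(s^2 + 16)].
Invert each term: 3/(s - 6) ↔ 3e^(6t); -2·s/(s^2 + 16) ↔ -2cos(4t); 4·4/(s^2 + 16) ↔ 4sin(4t).

f(t) = 3*exp(6*t) + 4*sin(4*t) - 2*cos(4*t)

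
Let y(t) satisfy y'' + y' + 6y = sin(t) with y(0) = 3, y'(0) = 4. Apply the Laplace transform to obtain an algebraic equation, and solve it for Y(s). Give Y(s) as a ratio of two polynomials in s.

Y(s) = (3*s^3 + 7*s^2 + 3*s + 8)/(s^4 + s^3 + 7*s^2 + s + 6)

Transform both sides with L{·}.
With L{y''} = s^2 Y - s·y(0) - y'(0) and L{y'} = sY - y(0), with y(0) = 3, y'(0) = 4: the LHS transforms to (s^2 + s + 6)Y - (3*s + 7).
The right side is L{sin(t)} = 1/(s^2 + 1).
So (s^2 + s + 6)Y = 1/(s^2 + 1) + (3*s + 7).
Isolate Y and clear denominators.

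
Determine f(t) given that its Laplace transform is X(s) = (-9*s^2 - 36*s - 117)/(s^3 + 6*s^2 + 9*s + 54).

f(t) = -4*sin(3*t) - 4*cos(3*t) - 5*exp(-6*t)

Factor the denominator: s^3 + 6*s^2 + 9*s + 54 = (s + 6)*(s^2 + 9).
Partial fraction decomposition gives [-5/(s + 6)] + [-4*s/(s^2 + 9)] + [-12/(s^2 + 9)].
Invert each term: -5/(s + 6) ↔ -5e^(-6t); -4·s/(s^2 + 9) ↔ -4cos(3t); -4·3/(s^2 + 9) ↔ -4sin(3t).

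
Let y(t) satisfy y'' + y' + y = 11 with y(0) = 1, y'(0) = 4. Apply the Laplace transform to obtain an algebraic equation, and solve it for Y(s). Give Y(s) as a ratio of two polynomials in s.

Y(s) = (s^2 + 5*s + 11)/(s^3 + s^2 + s)

Transform both sides with L{·}.
The derivative rules (L{y''} = s^2 Y - s·y(0) - y'(0) and L{y'} = sY - y(0), with y(0) = 1, y'(0) = 4) turn the left side into (s^2 + s + 1)Y - (s + 5).
The right side is L{11} = 11/s.
So (s^2 + s + 1)Y = 11/s + (s + 5).
Solve for Y(s) and write it as one ratio of polynomials.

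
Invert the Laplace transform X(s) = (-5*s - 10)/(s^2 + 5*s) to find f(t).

f(t) = -2 - 3*exp(-5*t)

Factor the denominator: s^2 + 5*s = s*(s + 5).
Partial fraction decomposition gives [-2/s] + [-3/(s + 5)].
Invert each term: -2/(s - 0) ↔ -2e^(0t); -3/(s + 5) ↔ -3e^(-5t).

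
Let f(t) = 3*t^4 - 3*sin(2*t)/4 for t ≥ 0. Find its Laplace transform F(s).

F(s) = -3/(2*(s^2 + 4)) + 72/s^5

Apply the Laplace transform termwise.
(-3/4)·[L{sin(2t)} = 2/(s^2 + 4)]; (3)·[L{t^4} = 4!/s^5 = 24/s^5].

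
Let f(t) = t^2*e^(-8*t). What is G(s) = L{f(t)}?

L{e^(-8t)} = 1/(s + 8).
Then apply L{t^2·g(t)} = (-1)^2 d^2/ds^2[H(s)] with H(s) = 1/(s + 8):
differentiating 2 times and applying the sign gives 2/(s + 8)^3.

G(s) = 2/(s + 8)^3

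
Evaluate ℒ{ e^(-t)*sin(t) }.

L{sin(t)} = 1/(s^2 + 1).
By the first shifting theorem, multiplying by e^(-t) replaces s with s + 1.

1/((s + 1)^2 + 1)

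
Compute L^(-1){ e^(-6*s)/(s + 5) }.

The factor e^(-6s) signals a time shift by c = 6 (second shifting theorem).
L{e^(-5t)} = 1/(s + 5), so L^-1{1/(s + 5)} = e^(-5*t).
Hence the inverse is u(t - 6) times that function evaluated at t - 6.

Heaviside(t - 6)*(exp(-5*t + 30))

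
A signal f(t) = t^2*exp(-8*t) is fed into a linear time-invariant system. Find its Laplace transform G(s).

L{e^(-8t)} = 1/(s + 8).
Then apply L{t^2·g(t)} = (-1)^2 d^2/ds^2[H(s)] with H(s) = 1/(s + 8):
differentiating 2 times and applying the sign gives 2/(s + 8)^3.

G(s) = 2/(s + 8)^3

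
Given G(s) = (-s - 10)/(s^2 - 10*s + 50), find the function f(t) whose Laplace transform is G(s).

Complete the square in the denominator: s^2 - 10*s + 50 = (s - 5)^2 + 5^2.
Split the numerator to match: -s - 10 = -1·(s - 5) - 3·5.
Invert each term: -1·(s - 5)/((s - 5)^2 + 25) ↔ -e^(5t)cos(5t); -3·5/((s - 5)^2 + 25) ↔ -3e^(5t)sin(5t).

f(t) = -3*exp(5*t)*sin(5*t) - exp(5*t)*cos(5*t)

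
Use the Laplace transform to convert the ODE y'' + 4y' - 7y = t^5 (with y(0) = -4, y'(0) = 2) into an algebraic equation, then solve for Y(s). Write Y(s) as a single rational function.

Laplace-transform each side.
With L{y''} = s^2 Y - s·y(0) - y'(0) and L{y'} = sY - y(0), with y(0) = -4, y'(0) = 2: the LHS transforms to (s^2 + 4*s - 7)Y - (-4*s - 14).
The right side is L{t^5} = 120/s^6.
So (s^2 + 4*s - 7)Y = 120/s^6 + (-4*s - 14).
Divide through and combine into a single rational function.

Y(s) = (-4*s^7 - 14*s^6 + 120)/(s^8 + 4*s^7 - 7*s^6)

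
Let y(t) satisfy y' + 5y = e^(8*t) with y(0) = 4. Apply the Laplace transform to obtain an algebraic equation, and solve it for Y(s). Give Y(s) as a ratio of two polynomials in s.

Transform both sides with L{·}.
The derivative rules (L{y'} = sY - y(0) = sY - 4) turn the left side into (s + 5)Y - (4).
The right side is L{e^(8*t)} = 1/(s - 8).
So (s + 5)Y = 1/(s - 8) + (4).
Solve for Y(s) and write it as one ratio of polynomials.

Y(s) = (4*s - 31)/(s^2 - 3*s - 40)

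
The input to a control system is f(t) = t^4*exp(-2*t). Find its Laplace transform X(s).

X(s) = 24/(s + 2)^5

L{t^4} = 4!/s^5 = 24/s^5.
By the first shifting theorem, multiplying by e^(-2t) replaces s with s + 2.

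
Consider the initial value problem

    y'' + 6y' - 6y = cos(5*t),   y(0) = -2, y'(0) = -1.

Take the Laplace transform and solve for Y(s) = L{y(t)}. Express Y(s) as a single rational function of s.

Y(s) = (-2*s^3 - 13*s^2 - 49*s - 325)/(s^4 + 6*s^3 + 19*s^2 + 150*s - 150)

Take the Laplace transform of both sides.
With L{y''} = s^2 Y - s·y(0) - y'(0) and L{y'} = sY - y(0), with y(0) = -2, y'(0) = -1: the LHS transforms to (s^2 + 6*s - 6)Y - (-2*s - 13).
The right side is L{cos(5*t)} = s/(s^2 + 25).
So (s^2 + 6*s - 6)Y = s/(s^2 + 25) + (-2*s - 13).
Isolate Y and clear denominators.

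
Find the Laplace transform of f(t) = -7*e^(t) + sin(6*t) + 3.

6/(s^2 + 36) - 7/(s - 1) + 3/s

The transform is linear, so treat each term independently.
L{3} = 3/s; (-7)·[L{e^(t)} = 1/(s - 1)]; L{sin(6t)} = 6/(s^2 + 36).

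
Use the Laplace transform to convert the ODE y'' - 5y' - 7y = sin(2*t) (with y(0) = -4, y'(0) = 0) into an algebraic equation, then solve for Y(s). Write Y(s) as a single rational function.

Y(s) = (-4*s^3 + 20*s^2 - 16*s + 82)/(s^4 - 5*s^3 - 3*s^2 - 20*s - 28)

Transform both sides with L{·}.
The derivative rules (L{y''} = s^2 Y - s·y(0) - y'(0) and L{y'} = sY - y(0), with y(0) = -4, y'(0) = 0) turn the left side into (s^2 - 5*s - 7)Y - (-4*s + 20).
The right side is L{sin(2*t)} = 2/(s^2 + 4).
So (s^2 - 5*s - 7)Y = 2/(s^2 + 4) + (-4*s + 20).
Isolate Y and clear denominators.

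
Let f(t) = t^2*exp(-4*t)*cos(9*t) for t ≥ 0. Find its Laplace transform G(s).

G(s) = 2*(s + 4)*(s^2 + 8*s - 227)/(s^2 + 8*s + 97)^3

L{cos(9t)} = s/(s^2 + 81).
Multiplying by e^(-4t) shifts s → s + 4, so L{exp(-4*t)*cos(9*t)} = (s + 4)/((s + 4)^2 + 81).
Then apply L{t^2·g(t)} = (-1)^2 d^2/ds^2[H(s)] with H(s) = (s + 4)/((s + 4)^2 + 81):
differentiating 2 times and applying the sign gives 2*(s + 4)*(s^2 + 8*s - 227)/(s^2 + 8*s + 97)^3.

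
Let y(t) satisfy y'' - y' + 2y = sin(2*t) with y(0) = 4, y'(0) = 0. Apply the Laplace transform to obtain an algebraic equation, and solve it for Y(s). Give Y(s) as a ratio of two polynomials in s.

Take the Laplace transform of both sides.
Using L{y''} = s^2 Y - s·y(0) - y'(0) and L{y'} = sY - y(0), with y(0) = 4, y'(0) = 0, the left side becomes (s^2 - s + 2)Y - (4*s - 4).
The right side is L{sin(2*t)} = 2/(s^2 + 4).
So (s^2 - s + 2)Y = 2/(s^2 + 4) + (4*s - 4).
Solve for Y(s) and write it as one ratio of polynomials.

Y(s) = (4*s^3 - 4*s^2 + 16*s - 14)/(s^4 - s^3 + 6*s^2 - 4*s + 8)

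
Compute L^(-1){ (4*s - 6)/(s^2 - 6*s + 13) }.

Complete the square in the denominator: s^2 - 6*s + 13 = (s - 3)^2 + 2^2.
Split the numerator to match: 4*s - 6 = 4·(s - 3) + 3·2.
Invert each term: 4·(s - 3)/((s - 3)^2 + 4) ↔ 4e^(3t)cos(2t); 3·2/((s - 3)^2 + 4) ↔ 3e^(3t)sin(2t).

3*exp(3*t)*sin(2*t) + 4*exp(3*t)*cos(2*t)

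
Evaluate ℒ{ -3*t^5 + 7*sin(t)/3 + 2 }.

By linearity of the Laplace transform, transform each term separately.
(-3)·[L{t^5} = 5!/s^6 = 120/s^6]; (7/3)·[L{sin(t)} = 1/(s^2 + 1)]; L{2} = 2/s.

7/(3*(s^2 + 1)) + 2/s - 360/s^6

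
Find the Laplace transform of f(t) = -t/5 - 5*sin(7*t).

The transform is linear, so treat each term independently.
(-5)·[L{sin(7t)} = 7/(s^2 + 49)]; (-1/5)·[L{t} = 1!/s^2 = 1/s^2].

-35/(s^2 + 49) - 1/(5*s^2)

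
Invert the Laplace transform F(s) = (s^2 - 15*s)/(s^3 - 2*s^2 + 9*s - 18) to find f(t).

f(t) = -2*exp(2*t) - 3*sin(3*t) + 3*cos(3*t)

Factor the denominator: s^3 - 2*s^2 + 9*s - 18 = (s - 2)*(s^2 + 9).
Partial fraction decomposition gives [-2/(s - 2)] + [3*s/(s^2 + 9)] + [-9/(s^2 + 9)].
Invert each term: -2/(s - 2) ↔ -2e^(2t); 3·s/(s^2 + 9) ↔ 3cos(3t); -3·3/(s^2 + 9) ↔ -3sin(3t).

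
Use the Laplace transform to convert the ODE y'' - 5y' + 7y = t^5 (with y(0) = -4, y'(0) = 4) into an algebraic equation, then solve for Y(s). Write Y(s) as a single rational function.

Take the Laplace transform of both sides.
The derivative rules (L{y''} = s^2 Y - s·y(0) - y'(0) and L{y'} = sY - y(0), with y(0) = -4, y'(0) = 4) turn the left side into (s^2 - 5*s + 7)Y - (-4*s + 24).
The right side is L{t^5} = 120/s^6.
So (s^2 - 5*s + 7)Y = 120/s^6 + (-4*s + 24).
Divide through and combine into a single rational function.

Y(s) = (-4*s^7 + 24*s^6 + 120)/(s^8 - 5*s^7 + 7*s^6)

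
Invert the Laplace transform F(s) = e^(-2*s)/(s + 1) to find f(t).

The factor e^(-2s) signals a time shift by c = 2 (second shifting theorem).
L{e^(-t)} = 1/(s + 1), so L^-1{1/(s + 1)} = e^(-t).
Hence the inverse is u(t - 2) times that function evaluated at t - 2.

f(t) = Heaviside(t - 2)*(exp(-t + 2))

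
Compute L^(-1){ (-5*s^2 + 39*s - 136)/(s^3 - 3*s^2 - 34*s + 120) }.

-6*exp(5*t) + 6*exp(4*t) - 5*exp(-6*t)

Factor the denominator: s^3 - 3*s^2 - 34*s + 120 = (s - 5)*(s - 4)*(s + 6).
Partial fraction decomposition gives [-6/(s - 5)] + [-5/(s + 6)] + [6/(s - 4)].
Invert each term: -6/(s - 5) ↔ -6e^(5t); -5/(s + 6) ↔ -5e^(-6t); 6/(s - 4) ↔ 6e^(4t).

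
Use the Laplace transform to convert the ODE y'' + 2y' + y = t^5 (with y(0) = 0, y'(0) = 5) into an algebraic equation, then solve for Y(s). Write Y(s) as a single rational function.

Apply the Laplace transform to the equation.
The derivative rules (L{y''} = s^2 Y - s·y(0) - y'(0) and L{y'} = sY - y(0), with y(0) = 0, y'(0) = 5) turn the left side into (s^2 + 2*s + 1)Y - (5).
The right side is L{t^5} = 120/s^6.
So (s^2 + 2*s + 1)Y = 120/s^6 + (5).
Divide through and combine into a single rational function.

Y(s) = (5*s^6 + 120)/(s^8 + 2*s^7 + s^6)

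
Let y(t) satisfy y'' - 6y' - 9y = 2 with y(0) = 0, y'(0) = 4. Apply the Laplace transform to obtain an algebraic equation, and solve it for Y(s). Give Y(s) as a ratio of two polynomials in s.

Transform both sides with L{·}.
Using L{y''} = s^2 Y - s·y(0) - y'(0) and L{y'} = sY - y(0), with y(0) = 0, y'(0) = 4, the left side becomes (s^2 - 6*s - 9)Y - (4).
The right side is L{2} = 2/s.
So (s^2 - 6*s - 9)Y = 2/s + (4).
Solve for Y(s) and write it as one ratio of polynomials.

Y(s) = (4*s + 2)/(s^3 - 6*s^2 - 9*s)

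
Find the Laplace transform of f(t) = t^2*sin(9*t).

54*(s^2 - 27)/(s^2 + 81)^3

L{sin(9t)} = 9/(s^2 + 81).
Then apply L{t^2·g(t)} = (-1)^2 d^2/ds^2[H(s)] with H(s) = 9/(s^2 + 81):
differentiating 2 times and applying the sign gives 54*(s^2 - 27)/(s^2 + 81)^3.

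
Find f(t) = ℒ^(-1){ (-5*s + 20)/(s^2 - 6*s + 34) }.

f(t) = exp(3*t)*sin(5*t) - 5*exp(3*t)*cos(5*t)

Complete the square in the denominator: s^2 - 6*s + 34 = (s - 3)^2 + 5^2.
Split the numerator to match: -5*s + 20 = -5·(s - 3) + 1·5.
Invert each term: -5·(s - 3)/((s - 3)^2 + 25) ↔ -5e^(3t)cos(5t); 1·5/((s - 3)^2 + 25) ↔ e^(3t)sin(5t).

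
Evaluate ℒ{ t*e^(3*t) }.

L{e^(3t)} = 1/(s - 3).
Then apply L{t·g(t)} = -d/ds[G(s)] with G(s) = 1/(s - 3):
differentiating 1 time and applying the sign gives (s - 3)^(-2).

(s - 3)^(-2)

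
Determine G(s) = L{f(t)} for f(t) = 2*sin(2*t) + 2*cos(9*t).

G(s) = 2*s/(s^2 + 81) + 4/(s^2 + 4)

By linearity of the Laplace transform, transform each term separately.
(2)·[L{sin(2t)} = 2/(s^2 + 4)]; (2)·[L{cos(9t)} = s/(s^2 + 81)].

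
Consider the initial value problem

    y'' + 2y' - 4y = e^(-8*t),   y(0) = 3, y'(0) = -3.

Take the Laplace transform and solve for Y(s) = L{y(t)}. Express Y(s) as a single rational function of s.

Apply the Laplace transform to the equation.
The derivative rules (L{y''} = s^2 Y - s·y(0) - y'(0) and L{y'} = sY - y(0), with y(0) = 3, y'(0) = -3) turn the left side into (s^2 + 2*s - 4)Y - (3*s + 3).
The right side is L{e^(-8*t)} = 1/(s + 8).
So (s^2 + 2*s - 4)Y = 1/(s + 8) + (3*s + 3).
Divide through and combine into a single rational function.

Y(s) = (3*s^2 + 27*s + 25)/(s^3 + 10*s^2 + 12*s - 32)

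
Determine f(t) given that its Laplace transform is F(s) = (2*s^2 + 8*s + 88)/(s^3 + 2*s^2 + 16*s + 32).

f(t) = 3*sin(4*t) - 2*cos(4*t) + 4*exp(-2*t)

Factor the denominator: s^3 + 2*s^2 + 16*s + 32 = (s + 2)*(s^2 + 16).
Partial fraction decomposition gives [4/(s + 2)] + [-2*s/(s^2 + 16)] + [12/(s^2 + 16)].
Invert each term: 4/(s + 2) ↔ 4e^(-2t); -2·s/(s^2 + 16) ↔ -2cos(4t); 3·4/(s^2 + 16) ↔ 3sin(4t).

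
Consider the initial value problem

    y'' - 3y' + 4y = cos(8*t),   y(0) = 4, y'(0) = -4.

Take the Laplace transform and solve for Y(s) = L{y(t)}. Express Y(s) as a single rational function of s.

Laplace-transform each side.
With L{y''} = s^2 Y - s·y(0) - y'(0) and L{y'} = sY - y(0), with y(0) = 4, y'(0) = -4: the LHS transforms to (s^2 - 3*s + 4)Y - (4*s - 16).
The right side is L{cos(8*t)} = s/(s^2 + 64).
So (s^2 - 3*s + 4)Y = s/(s^2 + 64) + (4*s - 16).
Divide through and combine into a single rational function.

Y(s) = (4*s^3 - 16*s^2 + 257*s - 1024)/(s^4 - 3*s^3 + 68*s^2 - 192*s + 256)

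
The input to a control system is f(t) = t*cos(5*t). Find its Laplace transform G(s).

G(s) = (s - 5)*(s + 5)/(s^2 + 25)^2

L{cos(5t)} = s/(s^2 + 25).
Then apply L{t·g(t)} = -d/ds[H(s)] with H(s) = s/(s^2 + 25):
differentiating 1 time and applying the sign gives (s - 5)*(s + 5)/(s^2 + 25)^2.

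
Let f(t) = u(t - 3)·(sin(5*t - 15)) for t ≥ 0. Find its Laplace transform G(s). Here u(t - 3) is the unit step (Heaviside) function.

G(s) = 5*exp(-3*s)/(s^2 + 25)

By the second shifting theorem, L{u(t - c)·g(t - c)} = e^(-cs)·H(s) with c = 3 and H(s) = L{g(t)}.
L{sin(5t)} = 5/(s^2 + 25).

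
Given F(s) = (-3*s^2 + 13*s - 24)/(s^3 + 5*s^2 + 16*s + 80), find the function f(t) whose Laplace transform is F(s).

f(t) = 2*sin(4*t) + cos(4*t) - 4*exp(-5*t)

Factor the denominator: s^3 + 5*s^2 + 16*s + 80 = (s + 5)*(s^2 + 16).
Partial fraction decomposition gives [-4/(s + 5)] + [s/(s^2 + 16)] + [8/(s^2 + 16)].
Invert each term: -4/(s + 5) ↔ -4e^(-5t); 1·s/(s^2 + 16) ↔ cos(4t); 2·4/(s^2 + 16) ↔ 2sin(4t).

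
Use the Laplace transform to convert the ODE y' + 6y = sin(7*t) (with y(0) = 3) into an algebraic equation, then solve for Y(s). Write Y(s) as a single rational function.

Y(s) = (3*s^2 + 154)/(s^3 + 6*s^2 + 49*s + 294)

Take the Laplace transform of both sides.
Using L{y'} = sY - y(0) = sY - 3, the left side becomes (s + 6)Y - (3).
The right side is L{sin(7*t)} = 7/(s^2 + 49).
So (s + 6)Y = 7/(s^2 + 49) + (3).
Divide through and combine into a single rational function.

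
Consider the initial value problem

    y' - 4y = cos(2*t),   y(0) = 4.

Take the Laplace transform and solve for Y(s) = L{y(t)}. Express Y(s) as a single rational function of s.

Laplace-transform each side.
With L{y'} = sY - y(0) = sY - 4: the LHS transforms to (s - 4)Y - (4).
The right side is L{cos(2*t)} = s/(s^2 + 4).
So (s - 4)Y = s/(s^2 + 4) + (4).
Isolate Y and clear denominators.

Y(s) = (4*s^2 + s + 16)/(s^3 - 4*s^2 + 4*s - 16)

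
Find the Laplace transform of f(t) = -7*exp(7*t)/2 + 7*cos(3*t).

By linearity of the Laplace transform, transform each term separately.
(7)·[L{cos(3t)} = s/(s^2 + 9)]; (-7/2)·[L{e^(7t)} = 1/(s - 7)].

7*s/(s^2 + 9) - 7/(2*(s - 7))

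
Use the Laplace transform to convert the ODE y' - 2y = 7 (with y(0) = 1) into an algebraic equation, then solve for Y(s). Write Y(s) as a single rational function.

Y(s) = (s + 7)/(s^2 - 2*s)

Laplace-transform each side.
The derivative rules (L{y'} = sY - y(0) = sY - 1) turn the left side into (s - 2)Y - (1).
The right side is L{7} = 7/s.
So (s - 2)Y = 7/s + (1).
Divide through and combine into a single rational function.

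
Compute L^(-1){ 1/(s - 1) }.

exp(t)

Since L{e^(t)} = 1/(s - 1), the inverse is e^(t).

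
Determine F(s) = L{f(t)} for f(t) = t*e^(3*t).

F(s) = (s - 3)^(-2)

L{e^(3t)} = 1/(s - 3).
Then apply L{t·g(t)} = -d/ds[G(s)] with G(s) = 1/(s - 3):
differentiating 1 time and applying the sign gives (s - 3)^(-2).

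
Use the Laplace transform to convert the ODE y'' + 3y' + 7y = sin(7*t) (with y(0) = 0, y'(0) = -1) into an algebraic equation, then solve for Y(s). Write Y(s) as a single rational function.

Y(s) = (-s^2 - 42)/(s^4 + 3*s^3 + 56*s^2 + 147*s + 343)

Apply the Laplace transform to the equation.
The derivative rules (L{y''} = s^2 Y - s·y(0) - y'(0) and L{y'} = sY - y(0), with y(0) = 0, y'(0) = -1) turn the left side into (s^2 + 3*s + 7)Y - (-1).
The right side is L{sin(7*t)} = 7/(s^2 + 49).
So (s^2 + 3*s + 7)Y = 7/(s^2 + 49) + (-1).
Isolate Y and clear denominators.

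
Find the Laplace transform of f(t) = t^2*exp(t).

2/(s - 1)^3

L{e^(t)} = 1/(s - 1).
Then apply L{t^2·g(t)} = (-1)^2 d^2/ds^2[G(s)] with G(s) = 1/(s - 1):
differentiating 2 times and applying the sign gives 2/(s - 1)^3.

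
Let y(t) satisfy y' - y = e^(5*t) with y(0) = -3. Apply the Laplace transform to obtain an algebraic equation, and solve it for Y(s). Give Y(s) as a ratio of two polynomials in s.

Y(s) = (-3*s + 16)/(s^2 - 6*s + 5)

Transform both sides with L{·}.
With L{y'} = sY - y(0) = sY - (-3): the LHS transforms to (s - 1)Y - (-3).
The right side is L{e^(5*t)} = 1/(s - 5).
So (s - 1)Y = 1/(s - 5) + (-3).
Solve for Y(s) and write it as one ratio of polynomials.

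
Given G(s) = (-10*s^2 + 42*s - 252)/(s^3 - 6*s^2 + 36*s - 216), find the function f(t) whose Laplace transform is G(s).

Factor the denominator: s^3 - 6*s^2 + 36*s - 216 = (s - 6)*(s^2 + 36).
Partial fraction decomposition gives [-5/(s - 6)] + [-5*s/(s^2 + 36)] + [12/(s^2 + 36)].
Invert each term: -5/(s - 6) ↔ -5e^(6t); -5·s/(s^2 + 36) ↔ -5cos(6t); 2·6/(s^2 + 36) ↔ 2sin(6t).

f(t) = -5*exp(6*t) + 2*sin(6*t) - 5*cos(6*t)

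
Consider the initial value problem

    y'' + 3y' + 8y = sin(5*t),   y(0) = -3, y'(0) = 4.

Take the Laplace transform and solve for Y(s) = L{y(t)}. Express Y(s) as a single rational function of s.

Y(s) = (-3*s^3 - 5*s^2 - 75*s - 120)/(s^4 + 3*s^3 + 33*s^2 + 75*s + 200)

Transform both sides with L{·}.
Using L{y''} = s^2 Y - s·y(0) - y'(0) and L{y'} = sY - y(0), with y(0) = -3, y'(0) = 4, the left side becomes (s^2 + 3*s + 8)Y - (-3*s - 5).
The right side is L{sin(5*t)} = 5/(s^2 + 25).
So (s^2 + 3*s + 8)Y = 5/(s^2 + 25) + (-3*s - 5).
Isolate Y and clear denominators.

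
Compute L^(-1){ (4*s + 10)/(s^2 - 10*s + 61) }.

5*exp(5*t)*sin(6*t) + 4*exp(5*t)*cos(6*t)

Complete the square in the denominator: s^2 - 10*s + 61 = (s - 5)^2 + 6^2.
Split the numerator to match: 4*s + 10 = 4·(s - 5) + 5·6.
Invert each term: 4·(s - 5)/((s - 5)^2 + 36) ↔ 4e^(5t)cos(6t); 5·6/((s - 5)^2 + 36) ↔ 5e^(5t)sin(6t).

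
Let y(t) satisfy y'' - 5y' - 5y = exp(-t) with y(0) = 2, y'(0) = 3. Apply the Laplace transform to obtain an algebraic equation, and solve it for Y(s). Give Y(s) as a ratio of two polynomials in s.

Laplace-transform each side.
With L{y''} = s^2 Y - s·y(0) - y'(0) and L{y'} = sY - y(0), with y(0) = 2, y'(0) = 3: the LHS transforms to (s^2 - 5*s - 5)Y - (2*s - 7).
The right side is L{exp(-t)} = 1/(s + 1).
So (s^2 - 5*s - 5)Y = 1/(s + 1) + (2*s - 7).
Divide through and combine into a single rational function.

Y(s) = (2*s^2 - 5*s - 6)/(s^3 - 4*s^2 - 10*s - 5)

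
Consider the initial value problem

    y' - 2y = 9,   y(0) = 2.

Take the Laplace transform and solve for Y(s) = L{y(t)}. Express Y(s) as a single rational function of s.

Transform both sides with L{·}.
The derivative rules (L{y'} = sY - y(0) = sY - 2) turn the left side into (s - 2)Y - (2).
The right side is L{9} = 9/s.
So (s - 2)Y = 9/s + (2).
Isolate Y and clear denominators.

Y(s) = (2*s + 9)/(s^2 - 2*s)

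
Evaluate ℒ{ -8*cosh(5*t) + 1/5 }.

-8*s/(s^2 - 25) + 1/(5*s)

The transform is linear, so treat each term independently.
(-8)·[L{cosh(5t)} = s/(s^2 - 25)]; L{1/5} = (1/5)/s.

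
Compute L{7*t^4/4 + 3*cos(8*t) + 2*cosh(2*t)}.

3*s/(s^2 + 64) + 2*s/(s^2 - 4) + 42/s^5

The transform is linear, so treat each term independently.
(7/4)·[L{t^4} = 4!/s^5 = 24/s^5]; (3)·[L{cos(8t)} = s/(s^2 + 64)]; (2)·[L{cosh(2t)} = s/(s^2 - 4)].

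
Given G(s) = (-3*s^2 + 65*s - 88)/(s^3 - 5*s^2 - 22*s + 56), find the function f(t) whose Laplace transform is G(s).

f(t) = 4*exp(7*t) - exp(2*t) - 6*exp(-4*t)

Factor the denominator: s^3 - 5*s^2 - 22*s + 56 = (s - 7)*(s - 2)*(s + 4).
Partial fraction decomposition gives [-1/(s - 2)] + [-6/(s + 4)] + [4/(s - 7)].
Invert each term: -1/(s - 2) ↔ -e^(2t); -6/(s + 4) ↔ -6e^(-4t); 4/(s - 7) ↔ 4e^(7t).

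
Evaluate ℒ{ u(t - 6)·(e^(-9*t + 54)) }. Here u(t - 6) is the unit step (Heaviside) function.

By the second shifting theorem, L{u(t - c)·g(t - c)} = e^(-cs)·G(s) with c = 6 and G(s) = L{g(t)}.
L{e^(-9t)} = 1/(s + 9).

exp(-6*s)/(s + 9)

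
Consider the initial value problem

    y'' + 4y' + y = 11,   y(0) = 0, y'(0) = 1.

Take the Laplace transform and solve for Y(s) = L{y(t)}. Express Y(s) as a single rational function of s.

Y(s) = (s + 11)/(s^3 + 4*s^2 + s)

Take the Laplace transform of both sides.
Using L{y''} = s^2 Y - s·y(0) - y'(0) and L{y'} = sY - y(0), with y(0) = 0, y'(0) = 1, the left side becomes (s^2 + 4*s + 1)Y - (1).
The right side is L{11} = 11/s.
So (s^2 + 4*s + 1)Y = 11/s + (1).
Divide through and combine into a single rational function.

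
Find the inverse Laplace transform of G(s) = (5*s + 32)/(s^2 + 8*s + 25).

4*exp(-4*t)*sin(3*t) + 5*exp(-4*t)*cos(3*t)

Complete the square in the denominator: s^2 + 8*s + 25 = (s + 4)^2 + 3^2.
Split the numerator to match: 5*s + 32 = 5·(s + 4) + 4·3.
Invert each term: 5·(s + 4)/((s + 4)^2 + 9) ↔ 5e^(-4t)cos(3t); 4·3/((s + 4)^2 + 9) ↔ 4e^(-4t)sin(3t).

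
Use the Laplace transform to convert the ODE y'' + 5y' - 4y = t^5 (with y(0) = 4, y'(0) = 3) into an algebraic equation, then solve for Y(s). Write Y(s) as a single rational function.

Laplace-transform each side.
Using L{y''} = s^2 Y - s·y(0) - y'(0) and L{y'} = sY - y(0), with y(0) = 4, y'(0) = 3, the left side becomes (s^2 + 5*s - 4)Y - (4*s + 23).
The right side is L{t^5} = 120/s^6.
So (s^2 + 5*s - 4)Y = 120/s^6 + (4*s + 23).
Isolate Y and clear denominators.

Y(s) = (4*s^7 + 23*s^6 + 120)/(s^8 + 5*s^7 - 4*s^6)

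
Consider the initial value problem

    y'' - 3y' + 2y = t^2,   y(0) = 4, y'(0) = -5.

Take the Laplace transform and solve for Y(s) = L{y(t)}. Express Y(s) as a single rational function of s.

Y(s) = (4*s^4 - 17*s^3 + 2)/(s^5 - 3*s^4 + 2*s^3)

Apply the Laplace transform to the equation.
The derivative rules (L{y''} = s^2 Y - s·y(0) - y'(0) and L{y'} = sY - y(0), with y(0) = 4, y'(0) = -5) turn the left side into (s^2 - 3*s + 2)Y - (4*s - 17).
The right side is L{t^2} = 2/s^3.
So (s^2 - 3*s + 2)Y = 2/s^3 + (4*s - 17).
Isolate Y and clear denominators.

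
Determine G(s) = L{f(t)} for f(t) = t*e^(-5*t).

G(s) = (s + 5)^(-2)

L{e^(-5t)} = 1/(s + 5).
Then apply L{t·g(t)} = -d/ds[H(s)] with H(s) = 1/(s + 5):
differentiating 1 time and applying the sign gives (s + 5)^(-2).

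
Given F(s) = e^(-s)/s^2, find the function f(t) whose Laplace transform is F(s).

The factor e^(-s) signals a time shift by c = 1 (second shifting theorem).
L{t} = 1!/s^2 = 1/s^2, so L^-1{s^(-2)} = t.
Hence the inverse is u(t - 1) times that function evaluated at t - 1.

f(t) = Heaviside(t - 1)*(t - 1)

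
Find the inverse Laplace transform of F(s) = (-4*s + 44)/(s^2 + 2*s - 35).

2*exp(5*t) - 6*exp(-7*t)

Factor the denominator: s^2 + 2*s - 35 = (s - 5)*(s + 7).
Partial fraction decomposition gives [-6/(s + 7)] + [2/(s - 5)].
Invert each term: -6/(s + 7) ↔ -6e^(-7t); 2/(s - 5) ↔ 2e^(5t).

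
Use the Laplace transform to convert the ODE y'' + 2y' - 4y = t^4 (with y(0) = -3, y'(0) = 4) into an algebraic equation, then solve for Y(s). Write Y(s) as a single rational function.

Apply the Laplace transform to the equation.
Using L{y''} = s^2 Y - s·y(0) - y'(0) and L{y'} = sY - y(0), with y(0) = -3, y'(0) = 4, the left side becomes (s^2 + 2*s - 4)Y - (-3*s - 2).
The right side is L{t^4} = 24/s^5.
So (s^2 + 2*s - 4)Y = 24/s^5 + (-3*s - 2).
Divide through and combine into a single rational function.

Y(s) = (-3*s^6 - 2*s^5 + 24)/(s^7 + 2*s^6 - 4*s^5)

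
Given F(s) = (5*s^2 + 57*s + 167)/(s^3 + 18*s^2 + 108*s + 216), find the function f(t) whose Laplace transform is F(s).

Factor the denominator: s^3 + 18*s^2 + 108*s + 216 = (s + 6)^3.
Partial fraction decomposition gives [5/(s + 6)] + [-3/(s + 6)^2] + [5/(s + 6)^3].
Invert each term: 5/(s + 6) ↔ 5e^(-6t); -3/(s + 6)^2 ↔ -3t·e^(-6t); 5/(s + 6)^3 ↔ (5/2)t^2·e^(-6t).

f(t) = 5*t^2*exp(-6*t)/2 - 3*t*exp(-6*t) + 5*exp(-6*t)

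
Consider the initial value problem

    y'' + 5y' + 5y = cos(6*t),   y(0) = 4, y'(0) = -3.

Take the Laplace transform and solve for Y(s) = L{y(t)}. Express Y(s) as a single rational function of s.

Take the Laplace transform of both sides.
Using L{y''} = s^2 Y - s·y(0) - y'(0) and L{y'} = sY - y(0), with y(0) = 4, y'(0) = -3, the left side becomes (s^2 + 5*s + 5)Y - (4*s + 17).
The right side is L{cos(6*t)} = s/(s^2 + 36).
So (s^2 + 5*s + 5)Y = s/(s^2 + 36) + (4*s + 17).
Divide through and combine into a single rational function.

Y(s) = (4*s^3 + 17*s^2 + 145*s + 612)/(s^4 + 5*s^3 + 41*s^2 + 180*s + 180)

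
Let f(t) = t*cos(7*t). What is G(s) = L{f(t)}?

L{cos(7t)} = s/(s^2 + 49).
Then apply L{t·g(t)} = -d/ds[H(s)] with H(s) = s/(s^2 + 49):
differentiating 1 time and applying the sign gives (s - 7)*(s + 7)/(s^2 + 49)^2.

G(s) = (s - 7)*(s + 7)/(s^2 + 49)^2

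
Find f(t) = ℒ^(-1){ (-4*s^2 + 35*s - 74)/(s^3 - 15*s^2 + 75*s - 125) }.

f(t) = t^2*exp(5*t)/2 - 5*t*exp(5*t) - 4*exp(5*t)

Factor the denominator: s^3 - 15*s^2 + 75*s - 125 = (s - 5)^3.
Partial fraction decomposition gives [-4/(s - 5)] + [-5/(s - 5)^2] + [(s - 5)^(-3)].
Invert each term: -4/(s - 5) ↔ -4e^(5t); -5/(s - 5)^2 ↔ -5t·e^(5t); 1/(s - 5)^3 ↔ (1/2)t^2·e^(5t).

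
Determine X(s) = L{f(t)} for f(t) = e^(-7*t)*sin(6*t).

X(s) = 6/((s + 7)^2 + 36)

L{sin(6t)} = 6/(s^2 + 36).
By the first shifting theorem, multiplying by e^(-7t) replaces s with s + 7.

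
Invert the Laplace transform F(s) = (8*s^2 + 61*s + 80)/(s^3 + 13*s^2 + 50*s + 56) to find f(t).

f(t) = -exp(-2*t) + 6*exp(-4*t) + 3*exp(-7*t)

Factor the denominator: s^3 + 13*s^2 + 50*s + 56 = (s + 2)*(s + 4)*(s + 7).
Partial fraction decomposition gives [6/(s + 4)] + [-1/(s + 2)] + [3/(s + 7)].
Invert each term: 6/(s + 4) ↔ 6e^(-4t); -1/(s + 2) ↔ -e^(-2t); 3/(s + 7) ↔ 3e^(-7t).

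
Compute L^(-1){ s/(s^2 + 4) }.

Since L{cos(2t)} = s/(s^2 + 4), the inverse is cos(2*t).

cos(2*t)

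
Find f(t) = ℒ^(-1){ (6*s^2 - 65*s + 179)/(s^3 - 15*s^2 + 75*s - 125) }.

Factor the denominator: s^3 - 15*s^2 + 75*s - 125 = (s - 5)^3.
Partial fraction decomposition gives [6/(s - 5)] + [-5/(s - 5)^2] + [4/(s - 5)^3].
Invert each term: 6/(s - 5) ↔ 6e^(5t); -5/(s - 5)^2 ↔ -5t·e^(5t); 4/(s - 5)^3 ↔ (2)t^2·e^(5t).

f(t) = 2*t^2*exp(5*t) - 5*t*exp(5*t) + 6*exp(5*t)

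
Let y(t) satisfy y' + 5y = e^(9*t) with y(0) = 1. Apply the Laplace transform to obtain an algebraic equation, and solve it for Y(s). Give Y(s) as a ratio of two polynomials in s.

Y(s) = (s - 8)/(s^2 - 4*s - 45)

Transform both sides with L{·}.
Using L{y'} = sY - y(0) = sY - 1, the left side becomes (s + 5)Y - (1).
The right side is L{e^(9*t)} = 1/(s - 9).
So (s + 5)Y = 1/(s - 9) + (1).
Divide through and combine into a single rational function.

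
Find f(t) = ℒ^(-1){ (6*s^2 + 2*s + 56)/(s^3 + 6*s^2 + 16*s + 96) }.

f(t) = -sin(4*t) + cos(4*t) + 5*exp(-6*t)

Factor the denominator: s^3 + 6*s^2 + 16*s + 96 = (s + 6)*(s^2 + 16).
Partial fraction decomposition gives [5/(s + 6)] + [s/(s^2 + 16)] + [-4/(s^2 + 16)].
Invert each term: 5/(s + 6) ↔ 5e^(-6t); 1·s/(s^2 + 16) ↔ cos(4t); -1·4/(s^2 + 16) ↔ -sin(4t).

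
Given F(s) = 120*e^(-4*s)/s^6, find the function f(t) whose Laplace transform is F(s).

f(t) = Heaviside(t - 4)*((t - 4)^5)

The factor e^(-4s) signals a time shift by c = 4 (second shifting theorem).
L{t^5} = 5!/s^6 = 120/s^6, so L^-1{120/s^6} = t^5.
Hence the inverse is u(t - 4) times that function evaluated at t - 4.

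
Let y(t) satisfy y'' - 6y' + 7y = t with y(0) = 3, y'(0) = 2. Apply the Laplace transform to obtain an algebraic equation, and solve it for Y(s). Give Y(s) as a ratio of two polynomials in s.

Y(s) = (3*s^3 - 16*s^2 + 1)/(s^4 - 6*s^3 + 7*s^2)

Apply the Laplace transform to the equation.
With L{y''} = s^2 Y - s·y(0) - y'(0) and L{y'} = sY - y(0), with y(0) = 3, y'(0) = 2: the LHS transforms to (s^2 - 6*s + 7)Y - (3*s - 16).
The right side is L{t} = s^(-2).
So (s^2 - 6*s + 7)Y = s^(-2) + (3*s - 16).
Divide through and combine into a single rational function.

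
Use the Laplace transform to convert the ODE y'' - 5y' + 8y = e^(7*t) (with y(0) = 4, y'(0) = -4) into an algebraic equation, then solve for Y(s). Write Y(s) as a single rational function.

Y(s) = (4*s^2 - 52*s + 169)/(s^3 - 12*s^2 + 43*s - 56)

Apply the Laplace transform to the equation.
The derivative rules (L{y''} = s^2 Y - s·y(0) - y'(0) and L{y'} = sY - y(0), with y(0) = 4, y'(0) = -4) turn the left side into (s^2 - 5*s + 8)Y - (4*s - 24).
The right side is L{e^(7*t)} = 1/(s - 7).
So (s^2 - 5*s + 8)Y = 1/(s - 7) + (4*s - 24).
Solve for Y(s) and write it as one ratio of polynomials.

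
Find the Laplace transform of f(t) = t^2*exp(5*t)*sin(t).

2*(3*s^2 - 30*s + 74)/(s^2 - 10*s + 26)^3

L{sin(t)} = 1/(s^2 + 1).
Multiplying by e^(5t) shifts s → s - 5, so L{exp(5*t)*sin(t)} = 1/((s - 5)^2 + 1).
Then apply L{t^2·g(t)} = (-1)^2 d^2/ds^2[G(s)] with G(s) = 1/((s - 5)^2 + 1):
differentiating 2 times and applying the sign gives 2*(3*s^2 - 30*s + 74)/(s^2 - 10*s + 26)^3.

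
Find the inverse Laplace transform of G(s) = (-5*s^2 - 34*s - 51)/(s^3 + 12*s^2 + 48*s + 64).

5*t^2*exp(-4*t)/2 + 6*t*exp(-4*t) - 5*exp(-4*t)

Factor the denominator: s^3 + 12*s^2 + 48*s + 64 = (s + 4)^3.
Partial fraction decomposition gives [-5/(s + 4)] + [6/(s + 4)^2] + [5/(s + 4)^3].
Invert each term: -5/(s + 4) ↔ -5e^(-4t); 6/(s + 4)^2 ↔ 6t·e^(-4t); 5/(s + 4)^3 ↔ (5/2)t^2·e^(-4t).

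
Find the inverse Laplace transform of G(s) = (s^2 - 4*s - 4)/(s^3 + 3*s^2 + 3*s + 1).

t^2*exp(-t)/2 - 6*t*exp(-t) + exp(-t)

Factor the denominator: s^3 + 3*s^2 + 3*s + 1 = (s + 1)^3.
Partial fraction decomposition gives [1/(s + 1)] + [-6/(s + 1)^2] + [(s + 1)^(-3)].
Invert each term: 1/(s + 1) ↔ e^(-t); -6/(s + 1)^2 ↔ -6t·e^(-t); 1/(s + 1)^3 ↔ (1/2)t^2·e^(-t).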